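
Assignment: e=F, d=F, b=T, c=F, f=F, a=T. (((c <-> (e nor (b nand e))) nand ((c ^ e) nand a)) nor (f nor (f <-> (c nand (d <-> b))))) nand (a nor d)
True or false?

Substituting e=F, d=F, b=T, c=F, f=F, a=T:
b nand e = T nand F = T
e nor (b nand e) = F nor T = F
c <-> (e nor (b nand e)) = F <-> F = T
c ^ e = F ^ F = F
(c ^ e) nand a = F nand T = T
(c <-> (e nor (b nand e))) nand ((c ^ e) nand a) = T nand T = F
d <-> b = F <-> T = F
c nand (d <-> b) = F nand F = T
f <-> (c nand (d <-> b)) = F <-> T = F
f nor (f <-> (c nand (d <-> b))) = F nor F = T
((c <-> (e nor (b nand e))) nand ((c ^ e) nand a)) nor (f nor (f <-> (c nand (d <-> b)))) = F nor T = F
a nor d = T nor F = F
(((c <-> (e nor (b nand e))) nand ((c ^ e) nand a)) nor (f nor (f <-> (c nand (d <-> b))))) nand (a nor d) = F nand F = T

T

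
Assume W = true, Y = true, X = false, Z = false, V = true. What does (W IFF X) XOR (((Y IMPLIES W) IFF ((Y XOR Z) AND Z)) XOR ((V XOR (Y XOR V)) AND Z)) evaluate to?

false

W IFF X = true IFF false = false
Y IMPLIES W = true IMPLIES true = true
Y XOR Z = true XOR false = true
(Y XOR Z) AND Z = true AND false = false
(Y IMPLIES W) IFF ((Y XOR Z) AND Z) = true IFF false = false
Y XOR V = true XOR true = false
V XOR (Y XOR V) = true XOR false = true
(V XOR (Y XOR V)) AND Z = true AND false = false
((Y IMPLIES W) IFF ((Y XOR Z) AND Z)) XOR ((V XOR (Y XOR V)) AND Z) = false XOR false = false
(W IFF X) XOR (((Y IMPLIES W) IFF ((Y XOR Z) AND Z)) XOR ((V XOR (Y XOR V)) AND Z)) = false XOR false = false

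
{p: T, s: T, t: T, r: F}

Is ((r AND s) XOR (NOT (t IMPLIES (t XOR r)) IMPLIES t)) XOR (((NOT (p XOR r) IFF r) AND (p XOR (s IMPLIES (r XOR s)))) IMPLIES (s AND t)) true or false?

r AND s = F AND T = F
t XOR r = T XOR F = T
t IMPLIES (t XOR r) = T IMPLIES T = T
NOT (t IMPLIES (t XOR r)) = NOT T = F
NOT (t IMPLIES (t XOR r)) IMPLIES t = F IMPLIES T = T
(r AND s) XOR (NOT (t IMPLIES (t XOR r)) IMPLIES t) = F XOR T = T
p XOR r = T XOR F = T
NOT (p XOR r) = NOT T = F
NOT (p XOR r) IFF r = F IFF F = T
r XOR s = F XOR T = T
s IMPLIES (r XOR s) = T IMPLIES T = T
p XOR (s IMPLIES (r XOR s)) = T XOR T = F
(NOT (p XOR r) IFF r) AND (p XOR (s IMPLIES (r XOR s))) = T AND F = F
s AND t = T AND T = T
((NOT (p XOR r) IFF r) AND (p XOR (s IMPLIES (r XOR s)))) IMPLIES (s AND t) = F IMPLIES T = T
((r AND s) XOR (NOT (t IMPLIES (t XOR r)) IMPLIES t)) XOR (((NOT (p XOR r) IFF r) AND (p XOR (s IMPLIES (r XOR s)))) IMPLIES (s AND t)) = T XOR T = F

F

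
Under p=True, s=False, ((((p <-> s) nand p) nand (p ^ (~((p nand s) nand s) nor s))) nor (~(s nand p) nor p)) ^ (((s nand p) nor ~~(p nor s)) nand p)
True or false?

p <-> s = True <-> False = False
(p <-> s) nand p = False nand True = True
p nand s = True nand False = True
(p nand s) nand s = True nand False = True
~((p nand s) nand s) = ~True = False
~((p nand s) nand s) nor s = False nor False = True
p ^ (~((p nand s) nand s) nor s) = True ^ True = False
((p <-> s) nand p) nand (p ^ (~((p nand s) nand s) nor s)) = True nand False = True
s nand p = False nand True = True
~(s nand p) = ~True = False
~(s nand p) nor p = False nor True = False
(((p <-> s) nand p) nand (p ^ (~((p nand s) nand s) nor s))) nor (~(s nand p) nor p) = True nor False = False
s nand p = False nand True = True
p nor s = True nor False = False
~(p nor s) = ~False = True
~~(p nor s) = ~True = False
(s nand p) nor ~~(p nor s) = True nor False = False
((s nand p) nor ~~(p nor s)) nand p = False nand True = True
((((p <-> s) nand p) nand (p ^ (~((p nand s) nand s) nor s))) nor (~(s nand p) nor p)) ^ (((s nand p) nor ~~(p nor s)) nand p) = False ^ True = True

True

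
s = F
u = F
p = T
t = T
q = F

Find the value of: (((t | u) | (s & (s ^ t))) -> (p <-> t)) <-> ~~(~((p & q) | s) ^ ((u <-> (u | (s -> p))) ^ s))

t | u = T | F = T
s ^ t = F ^ T = T
s & (s ^ t) = F & T = F
(t | u) | (s & (s ^ t)) = T | F = T
p <-> t = T <-> T = T
((t | u) | (s & (s ^ t))) -> (p <-> t) = T -> T = T
p & q = T & F = F
(p & q) | s = F | F = F
~((p & q) | s) = ~F = T
s -> p = F -> T = T
u | (s -> p) = F | T = T
u <-> (u | (s -> p)) = F <-> T = F
(u <-> (u | (s -> p))) ^ s = F ^ F = F
~((p & q) | s) ^ ((u <-> (u | (s -> p))) ^ s) = T ^ F = T
~(~((p & q) | s) ^ ((u <-> (u | (s -> p))) ^ s)) = ~T = F
~~(~((p & q) | s) ^ ((u <-> (u | (s -> p))) ^ s)) = ~F = T
(((t | u) | (s & (s ^ t))) -> (p <-> t)) <-> ~~(~((p & q) | s) ^ ((u <-> (u | (s -> p))) ^ s)) = T <-> T = T

T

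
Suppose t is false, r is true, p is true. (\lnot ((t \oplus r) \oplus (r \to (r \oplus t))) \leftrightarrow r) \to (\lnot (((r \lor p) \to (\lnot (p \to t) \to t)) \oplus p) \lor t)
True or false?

t \oplus r = \text{False} \oplus \text{True} = \text{True}
r \oplus t = \text{True} \oplus \text{False} = \text{True}
r \to (r \oplus t) = \text{True} \to \text{True} = \text{True}
(t \oplus r) \oplus (r \to (r \oplus t)) = \text{True} \oplus \text{True} = \text{False}
\lnot ((t \oplus r) \oplus (r \to (r \oplus t))) = \lnot \text{False} = \text{True}
\lnot ((t \oplus r) \oplus (r \to (r \oplus t))) \leftrightarrow r = \text{True} \leftrightarrow \text{True} = \text{True}
r \lor p = \text{True} \lor \text{True} = \text{True}
p \to t = \text{True} \to \text{False} = \text{False}
\lnot (p \to t) = \lnot \text{False} = \text{True}
\lnot (p \to t) \to t = \text{True} \to \text{False} = \text{False}
(r \lor p) \to (\lnot (p \to t) \to t) = \text{True} \to \text{False} = \text{False}
((r \lor p) \to (\lnot (p \to t) \to t)) \oplus p = \text{False} \oplus \text{True} = \text{True}
\lnot (((r \lor p) \to (\lnot (p \to t) \to t)) \oplus p) = \lnot \text{True} = \text{False}
\lnot (((r \lor p) \to (\lnot (p \to t) \to t)) \oplus p) \lor t = \text{False} \lor \text{False} = \text{False}
(\lnot ((t \oplus r) \oplus (r \to (r \oplus t))) \leftrightarrow r) \to (\lnot (((r \lor p) \to (\lnot (p \to t) \to t)) \oplus p) \lor t) = \text{True} \to \text{False} = \text{False}

\text{False}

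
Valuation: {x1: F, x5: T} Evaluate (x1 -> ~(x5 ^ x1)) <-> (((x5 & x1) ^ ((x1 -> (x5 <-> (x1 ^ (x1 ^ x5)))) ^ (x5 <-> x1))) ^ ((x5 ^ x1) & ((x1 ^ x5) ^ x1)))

F

x5 ^ x1 = T ^ F = T
~(x5 ^ x1) = ~T = F
x1 -> ~(x5 ^ x1) = F -> F = T
x5 & x1 = T & F = F
x1 ^ x5 = F ^ T = T
x1 ^ (x1 ^ x5) = F ^ T = T
x5 <-> (x1 ^ (x1 ^ x5)) = T <-> T = T
x1 -> (x5 <-> (x1 ^ (x1 ^ x5))) = F -> T = T
x5 <-> x1 = T <-> F = F
(x1 -> (x5 <-> (x1 ^ (x1 ^ x5)))) ^ (x5 <-> x1) = T ^ F = T
(x5 & x1) ^ ((x1 -> (x5 <-> (x1 ^ (x1 ^ x5)))) ^ (x5 <-> x1)) = F ^ T = T
x5 ^ x1 = T ^ F = T
x1 ^ x5 = F ^ T = T
(x1 ^ x5) ^ x1 = T ^ F = T
(x5 ^ x1) & ((x1 ^ x5) ^ x1) = T & T = T
((x5 & x1) ^ ((x1 -> (x5 <-> (x1 ^ (x1 ^ x5)))) ^ (x5 <-> x1))) ^ ((x5 ^ x1) & ((x1 ^ x5) ^ x1)) = T ^ T = F
(x1 -> ~(x5 ^ x1)) <-> (((x5 & x1) ^ ((x1 -> (x5 <-> (x1 ^ (x1 ^ x5)))) ^ (x5 <-> x1))) ^ ((x5 ^ x1) & ((x1 ^ x5) ^ x1))) = T <-> F = F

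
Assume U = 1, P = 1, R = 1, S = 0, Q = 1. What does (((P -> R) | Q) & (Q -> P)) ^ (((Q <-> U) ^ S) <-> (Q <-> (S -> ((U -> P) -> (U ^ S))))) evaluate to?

P -> R = 1 -> 1 = 1
(P -> R) | Q = 1 | 1 = 1
Q -> P = 1 -> 1 = 1
((P -> R) | Q) & (Q -> P) = 1 & 1 = 1
Q <-> U = 1 <-> 1 = 1
(Q <-> U) ^ S = 1 ^ 0 = 1
U -> P = 1 -> 1 = 1
U ^ S = 1 ^ 0 = 1
(U -> P) -> (U ^ S) = 1 -> 1 = 1
S -> ((U -> P) -> (U ^ S)) = 0 -> 1 = 1
Q <-> (S -> ((U -> P) -> (U ^ S))) = 1 <-> 1 = 1
((Q <-> U) ^ S) <-> (Q <-> (S -> ((U -> P) -> (U ^ S)))) = 1 <-> 1 = 1
(((P -> R) | Q) & (Q -> P)) ^ (((Q <-> U) ^ S) <-> (Q <-> (S -> ((U -> P) -> (U ^ S))))) = 1 ^ 1 = 0

0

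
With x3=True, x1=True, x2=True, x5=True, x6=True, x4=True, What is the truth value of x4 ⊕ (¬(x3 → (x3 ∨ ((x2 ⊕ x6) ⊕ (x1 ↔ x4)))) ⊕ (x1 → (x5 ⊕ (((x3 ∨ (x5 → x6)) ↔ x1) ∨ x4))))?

True

x2 ⊕ x6 = True ⊕ True = False
x1 ↔ x4 = True ↔ True = True
(x2 ⊕ x6) ⊕ (x1 ↔ x4) = False ⊕ True = True
x3 ∨ ((x2 ⊕ x6) ⊕ (x1 ↔ x4)) = True ∨ True = True
x3 → (x3 ∨ ((x2 ⊕ x6) ⊕ (x1 ↔ x4))) = True → True = True
¬(x3 → (x3 ∨ ((x2 ⊕ x6) ⊕ (x1 ↔ x4)))) = ¬True = False
x5 → x6 = True → True = True
x3 ∨ (x5 → x6) = True ∨ True = True
(x3 ∨ (x5 → x6)) ↔ x1 = True ↔ True = True
((x3 ∨ (x5 → x6)) ↔ x1) ∨ x4 = True ∨ True = True
x5 ⊕ (((x3 ∨ (x5 → x6)) ↔ x1) ∨ x4) = True ⊕ True = False
x1 → (x5 ⊕ (((x3 ∨ (x5 → x6)) ↔ x1) ∨ x4)) = True → False = False
¬(x3 → (x3 ∨ ((x2 ⊕ x6) ⊕ (x1 ↔ x4)))) ⊕ (x1 → (x5 ⊕ (((x3 ∨ (x5 → x6)) ↔ x1) ∨ x4))) = False ⊕ False = False
x4 ⊕ (¬(x3 → (x3 ∨ ((x2 ⊕ x6) ⊕ (x1 ↔ x4)))) ⊕ (x1 → (x5 ⊕ (((x3 ∨ (x5 → x6)) ↔ x1) ∨ x4)))) = True ⊕ False = True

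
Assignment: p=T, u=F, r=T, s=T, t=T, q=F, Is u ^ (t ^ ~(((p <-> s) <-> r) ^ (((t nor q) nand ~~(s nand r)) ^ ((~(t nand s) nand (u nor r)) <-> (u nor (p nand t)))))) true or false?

T

p <-> s = T <-> T = T
(p <-> s) <-> r = T <-> T = T
t nor q = T nor F = F
s nand r = T nand T = F
~(s nand r) = ~F = T
~~(s nand r) = ~T = F
(t nor q) nand ~~(s nand r) = F nand F = T
t nand s = T nand T = F
~(t nand s) = ~F = T
u nor r = F nor T = F
~(t nand s) nand (u nor r) = T nand F = T
p nand t = T nand T = F
u nor (p nand t) = F nor F = T
(~(t nand s) nand (u nor r)) <-> (u nor (p nand t)) = T <-> T = T
((t nor q) nand ~~(s nand r)) ^ ((~(t nand s) nand (u nor r)) <-> (u nor (p nand t))) = T ^ T = F
((p <-> s) <-> r) ^ (((t nor q) nand ~~(s nand r)) ^ ((~(t nand s) nand (u nor r)) <-> (u nor (p nand t)))) = T ^ F = T
~(((p <-> s) <-> r) ^ (((t nor q) nand ~~(s nand r)) ^ ((~(t nand s) nand (u nor r)) <-> (u nor (p nand t))))) = ~T = F
t ^ ~(((p <-> s) <-> r) ^ (((t nor q) nand ~~(s nand r)) ^ ((~(t nand s) nand (u nor r)) <-> (u nor (p nand t))))) = T ^ F = T
u ^ (t ^ ~(((p <-> s) <-> r) ^ (((t nor q) nand ~~(s nand r)) ^ ((~(t nand s) nand (u nor r)) <-> (u nor (p nand t)))))) = F ^ T = T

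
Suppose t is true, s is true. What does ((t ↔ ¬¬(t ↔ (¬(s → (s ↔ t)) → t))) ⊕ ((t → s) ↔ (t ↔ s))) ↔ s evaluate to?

F

Substituting t=T, s=T:
s ↔ t = T ↔ T = T
s → (s ↔ t) = T → T = T
¬(s → (s ↔ t)) = ¬T = F
¬(s → (s ↔ t)) → t = F → T = T
t ↔ (¬(s → (s ↔ t)) → t) = T ↔ T = T
¬(t ↔ (¬(s → (s ↔ t)) → t)) = ¬T = F
¬¬(t ↔ (¬(s → (s ↔ t)) → t)) = ¬F = T
t ↔ ¬¬(t ↔ (¬(s → (s ↔ t)) → t)) = T ↔ T = T
t → s = T → T = T
t ↔ s = T ↔ T = T
(t → s) ↔ (t ↔ s) = T ↔ T = T
(t ↔ ¬¬(t ↔ (¬(s → (s ↔ t)) → t))) ⊕ ((t → s) ↔ (t ↔ s)) = T ⊕ T = F
((t ↔ ¬¬(t ↔ (¬(s → (s ↔ t)) → t))) ⊕ ((t → s) ↔ (t ↔ s))) ↔ s = F ↔ T = F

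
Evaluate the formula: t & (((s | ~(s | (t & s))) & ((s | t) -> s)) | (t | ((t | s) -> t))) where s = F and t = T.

t & s = T & F = F
s | (t & s) = F | F = F
~(s | (t & s)) = ~F = T
s | ~(s | (t & s)) = F | T = T
s | t = F | T = T
(s | t) -> s = T -> F = F
(s | ~(s | (t & s))) & ((s | t) -> s) = T & F = F
t | s = T | F = T
(t | s) -> t = T -> T = T
t | ((t | s) -> t) = T | T = T
((s | ~(s | (t & s))) & ((s | t) -> s)) | (t | ((t | s) -> t)) = F | T = T
t & (((s | ~(s | (t & s))) & ((s | t) -> s)) | (t | ((t | s) -> t))) = T & T = T

T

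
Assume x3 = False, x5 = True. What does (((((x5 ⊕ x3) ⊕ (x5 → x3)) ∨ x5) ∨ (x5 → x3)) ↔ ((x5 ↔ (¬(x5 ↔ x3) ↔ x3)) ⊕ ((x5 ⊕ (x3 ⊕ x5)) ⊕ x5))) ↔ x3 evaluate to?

x5 ⊕ x3 = True ⊕ False = True
x5 → x3 = True → False = False
(x5 ⊕ x3) ⊕ (x5 → x3) = True ⊕ False = True
((x5 ⊕ x3) ⊕ (x5 → x3)) ∨ x5 = True ∨ True = True
x5 → x3 = True → False = False
(((x5 ⊕ x3) ⊕ (x5 → x3)) ∨ x5) ∨ (x5 → x3) = True ∨ False = True
x5 ↔ x3 = True ↔ False = False
¬(x5 ↔ x3) = ¬False = True
¬(x5 ↔ x3) ↔ x3 = True ↔ False = False
x5 ↔ (¬(x5 ↔ x3) ↔ x3) = True ↔ False = False
x3 ⊕ x5 = False ⊕ True = True
x5 ⊕ (x3 ⊕ x5) = True ⊕ True = False
(x5 ⊕ (x3 ⊕ x5)) ⊕ x5 = False ⊕ True = True
(x5 ↔ (¬(x5 ↔ x3) ↔ x3)) ⊕ ((x5 ⊕ (x3 ⊕ x5)) ⊕ x5) = False ⊕ True = True
((((x5 ⊕ x3) ⊕ (x5 → x3)) ∨ x5) ∨ (x5 → x3)) ↔ ((x5 ↔ (¬(x5 ↔ x3) ↔ x3)) ⊕ ((x5 ⊕ (x3 ⊕ x5)) ⊕ x5)) = True ↔ True = True
(((((x5 ⊕ x3) ⊕ (x5 → x3)) ∨ x5) ∨ (x5 → x3)) ↔ ((x5 ↔ (¬(x5 ↔ x3) ↔ x3)) ⊕ ((x5 ⊕ (x3 ⊕ x5)) ⊕ x5))) ↔ x3 = True ↔ False = False

False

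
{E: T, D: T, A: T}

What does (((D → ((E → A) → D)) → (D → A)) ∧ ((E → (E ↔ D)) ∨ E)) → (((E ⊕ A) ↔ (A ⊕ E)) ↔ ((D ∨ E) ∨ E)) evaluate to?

T

Substituting E=T, D=T, A=T:
E → A = T → T = T
(E → A) → D = T → T = T
D → ((E → A) → D) = T → T = T
D → A = T → T = T
(D → ((E → A) → D)) → (D → A) = T → T = T
E ↔ D = T ↔ T = T
E → (E ↔ D) = T → T = T
(E → (E ↔ D)) ∨ E = T ∨ T = T
((D → ((E → A) → D)) → (D → A)) ∧ ((E → (E ↔ D)) ∨ E) = T ∧ T = T
E ⊕ A = T ⊕ T = F
A ⊕ E = T ⊕ T = F
(E ⊕ A) ↔ (A ⊕ E) = F ↔ F = T
D ∨ E = T ∨ T = T
(D ∨ E) ∨ E = T ∨ T = T
((E ⊕ A) ↔ (A ⊕ E)) ↔ ((D ∨ E) ∨ E) = T ↔ T = T
(((D → ((E → A) → D)) → (D → A)) ∧ ((E → (E ↔ D)) ∨ E)) → (((E ⊕ A) ↔ (A ⊕ E)) ↔ ((D ∨ E) ∨ E)) = T → T = T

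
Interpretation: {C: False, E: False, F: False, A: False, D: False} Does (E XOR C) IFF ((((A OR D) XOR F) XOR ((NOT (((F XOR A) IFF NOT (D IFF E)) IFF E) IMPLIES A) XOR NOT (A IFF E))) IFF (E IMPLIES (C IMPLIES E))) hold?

E XOR C = False XOR False = False
A OR D = False OR False = False
(A OR D) XOR F = False XOR False = False
F XOR A = False XOR False = False
D IFF E = False IFF False = True
NOT (D IFF E) = NOT True = False
(F XOR A) IFF NOT (D IFF E) = False IFF False = True
((F XOR A) IFF NOT (D IFF E)) IFF E = True IFF False = False
NOT (((F XOR A) IFF NOT (D IFF E)) IFF E) = NOT False = True
NOT (((F XOR A) IFF NOT (D IFF E)) IFF E) IMPLIES A = True IMPLIES False = False
A IFF E = False IFF False = True
NOT (A IFF E) = NOT True = False
(NOT (((F XOR A) IFF NOT (D IFF E)) IFF E) IMPLIES A) XOR NOT (A IFF E) = False XOR False = False
((A OR D) XOR F) XOR ((NOT (((F XOR A) IFF NOT (D IFF E)) IFF E) IMPLIES A) XOR NOT (A IFF E)) = False XOR False = False
C IMPLIES E = False IMPLIES False = True
E IMPLIES (C IMPLIES E) = False IMPLIES True = True
(((A OR D) XOR F) XOR ((NOT (((F XOR A) IFF NOT (D IFF E)) IFF E) IMPLIES A) XOR NOT (A IFF E))) IFF (E IMPLIES (C IMPLIES E)) = False IFF True = False
(E XOR C) IFF ((((A OR D) XOR F) XOR ((NOT (((F XOR A) IFF NOT (D IFF E)) IFF E) IMPLIES A) XOR NOT (A IFF E))) IFF (E IMPLIES (C IMPLIES E))) = False IFF False = True

True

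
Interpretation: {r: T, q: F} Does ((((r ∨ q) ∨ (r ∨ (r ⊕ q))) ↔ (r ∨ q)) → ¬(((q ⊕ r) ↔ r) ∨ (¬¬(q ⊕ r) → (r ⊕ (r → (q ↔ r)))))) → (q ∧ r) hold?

r ∨ q = T ∨ F = T
r ⊕ q = T ⊕ F = T
r ∨ (r ⊕ q) = T ∨ T = T
(r ∨ q) ∨ (r ∨ (r ⊕ q)) = T ∨ T = T
r ∨ q = T ∨ F = T
((r ∨ q) ∨ (r ∨ (r ⊕ q))) ↔ (r ∨ q) = T ↔ T = T
q ⊕ r = F ⊕ T = T
(q ⊕ r) ↔ r = T ↔ T = T
q ⊕ r = F ⊕ T = T
¬(q ⊕ r) = ¬T = F
¬¬(q ⊕ r) = ¬F = T
q ↔ r = F ↔ T = F
r → (q ↔ r) = T → F = F
r ⊕ (r → (q ↔ r)) = T ⊕ F = T
¬¬(q ⊕ r) → (r ⊕ (r → (q ↔ r))) = T → T = T
((q ⊕ r) ↔ r) ∨ (¬¬(q ⊕ r) → (r ⊕ (r → (q ↔ r)))) = T ∨ T = T
¬(((q ⊕ r) ↔ r) ∨ (¬¬(q ⊕ r) → (r ⊕ (r → (q ↔ r))))) = ¬T = F
(((r ∨ q) ∨ (r ∨ (r ⊕ q))) ↔ (r ∨ q)) → ¬(((q ⊕ r) ↔ r) ∨ (¬¬(q ⊕ r) → (r ⊕ (r → (q ↔ r))))) = T → F = F
q ∧ r = F ∧ T = F
((((r ∨ q) ∨ (r ∨ (r ⊕ q))) ↔ (r ∨ q)) → ¬(((q ⊕ r) ↔ r) ∨ (¬¬(q ⊕ r) → (r ⊕ (r → (q ↔ r)))))) → (q ∧ r) = F → F = T

T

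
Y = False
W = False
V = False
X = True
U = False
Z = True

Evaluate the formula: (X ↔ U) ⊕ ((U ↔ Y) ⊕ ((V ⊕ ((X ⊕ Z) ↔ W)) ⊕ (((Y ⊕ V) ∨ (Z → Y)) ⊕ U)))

X ↔ U = True ↔ False = False
U ↔ Y = False ↔ False = True
X ⊕ Z = True ⊕ True = False
(X ⊕ Z) ↔ W = False ↔ False = True
V ⊕ ((X ⊕ Z) ↔ W) = False ⊕ True = True
Y ⊕ V = False ⊕ False = False
Z → Y = True → False = False
(Y ⊕ V) ∨ (Z → Y) = False ∨ False = False
((Y ⊕ V) ∨ (Z → Y)) ⊕ U = False ⊕ False = False
(V ⊕ ((X ⊕ Z) ↔ W)) ⊕ (((Y ⊕ V) ∨ (Z → Y)) ⊕ U) = True ⊕ False = True
(U ↔ Y) ⊕ ((V ⊕ ((X ⊕ Z) ↔ W)) ⊕ (((Y ⊕ V) ∨ (Z → Y)) ⊕ U)) = True ⊕ True = False
(X ↔ U) ⊕ ((U ↔ Y) ⊕ ((V ⊕ ((X ⊕ Z) ↔ W)) ⊕ (((Y ⊕ V) ∨ (Z → Y)) ⊕ U))) = False ⊕ False = False

False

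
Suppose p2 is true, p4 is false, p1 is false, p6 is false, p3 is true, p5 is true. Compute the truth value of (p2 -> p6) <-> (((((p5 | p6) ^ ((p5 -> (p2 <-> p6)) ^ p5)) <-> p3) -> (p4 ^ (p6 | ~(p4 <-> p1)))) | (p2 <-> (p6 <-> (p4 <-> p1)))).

False

p2 -> p6 = True -> False = False
p5 | p6 = True | False = True
p2 <-> p6 = True <-> False = False
p5 -> (p2 <-> p6) = True -> False = False
(p5 -> (p2 <-> p6)) ^ p5 = False ^ True = True
(p5 | p6) ^ ((p5 -> (p2 <-> p6)) ^ p5) = True ^ True = False
((p5 | p6) ^ ((p5 -> (p2 <-> p6)) ^ p5)) <-> p3 = False <-> True = False
p4 <-> p1 = False <-> False = True
~(p4 <-> p1) = ~True = False
p6 | ~(p4 <-> p1) = False | False = False
p4 ^ (p6 | ~(p4 <-> p1)) = False ^ False = False
(((p5 | p6) ^ ((p5 -> (p2 <-> p6)) ^ p5)) <-> p3) -> (p4 ^ (p6 | ~(p4 <-> p1))) = False -> False = True
p4 <-> p1 = False <-> False = True
p6 <-> (p4 <-> p1) = False <-> True = False
p2 <-> (p6 <-> (p4 <-> p1)) = True <-> False = False
((((p5 | p6) ^ ((p5 -> (p2 <-> p6)) ^ p5)) <-> p3) -> (p4 ^ (p6 | ~(p4 <-> p1)))) | (p2 <-> (p6 <-> (p4 <-> p1))) = True | False = True
(p2 -> p6) <-> (((((p5 | p6) ^ ((p5 -> (p2 <-> p6)) ^ p5)) <-> p3) -> (p4 ^ (p6 | ~(p4 <-> p1)))) | (p2 <-> (p6 <-> (p4 <-> p1)))) = False <-> True = False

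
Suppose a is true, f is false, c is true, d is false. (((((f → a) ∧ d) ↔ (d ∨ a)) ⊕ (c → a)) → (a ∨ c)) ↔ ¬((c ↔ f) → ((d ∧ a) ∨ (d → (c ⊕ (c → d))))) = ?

False

Substituting a=True, f=False, c=True, d=False:
f → a = False → True = True
(f → a) ∧ d = True ∧ False = False
d ∨ a = False ∨ True = True
((f → a) ∧ d) ↔ (d ∨ a) = False ↔ True = False
c → a = True → True = True
(((f → a) ∧ d) ↔ (d ∨ a)) ⊕ (c → a) = False ⊕ True = True
a ∨ c = True ∨ True = True
((((f → a) ∧ d) ↔ (d ∨ a)) ⊕ (c → a)) → (a ∨ c) = True → True = True
c ↔ f = True ↔ False = False
d ∧ a = False ∧ True = False
c → d = True → False = False
c ⊕ (c → d) = True ⊕ False = True
d → (c ⊕ (c → d)) = False → True = True
(d ∧ a) ∨ (d → (c ⊕ (c → d))) = False ∨ True = True
(c ↔ f) → ((d ∧ a) ∨ (d → (c ⊕ (c → d)))) = False → True = True
¬((c ↔ f) → ((d ∧ a) ∨ (d → (c ⊕ (c → d))))) = ¬True = False
(((((f → a) ∧ d) ↔ (d ∨ a)) ⊕ (c → a)) → (a ∨ c)) ↔ ¬((c ↔ f) → ((d ∧ a) ∨ (d → (c ⊕ (c → d))))) = True ↔ False = False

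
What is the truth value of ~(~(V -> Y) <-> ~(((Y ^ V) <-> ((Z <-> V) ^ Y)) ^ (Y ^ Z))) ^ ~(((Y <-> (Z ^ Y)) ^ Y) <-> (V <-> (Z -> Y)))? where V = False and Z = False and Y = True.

False

V -> Y = False -> True = True
~(V -> Y) = ~True = False
Y ^ V = True ^ False = True
Z <-> V = False <-> False = True
(Z <-> V) ^ Y = True ^ True = False
(Y ^ V) <-> ((Z <-> V) ^ Y) = True <-> False = False
Y ^ Z = True ^ False = True
((Y ^ V) <-> ((Z <-> V) ^ Y)) ^ (Y ^ Z) = False ^ True = True
~(((Y ^ V) <-> ((Z <-> V) ^ Y)) ^ (Y ^ Z)) = ~True = False
~(V -> Y) <-> ~(((Y ^ V) <-> ((Z <-> V) ^ Y)) ^ (Y ^ Z)) = False <-> False = True
~(~(V -> Y) <-> ~(((Y ^ V) <-> ((Z <-> V) ^ Y)) ^ (Y ^ Z))) = ~True = False
Z ^ Y = False ^ True = True
Y <-> (Z ^ Y) = True <-> True = True
(Y <-> (Z ^ Y)) ^ Y = True ^ True = False
Z -> Y = False -> True = True
V <-> (Z -> Y) = False <-> True = False
((Y <-> (Z ^ Y)) ^ Y) <-> (V <-> (Z -> Y)) = False <-> False = True
~(((Y <-> (Z ^ Y)) ^ Y) <-> (V <-> (Z -> Y))) = ~True = False
~(~(V -> Y) <-> ~(((Y ^ V) <-> ((Z <-> V) ^ Y)) ^ (Y ^ Z))) ^ ~(((Y <-> (Z ^ Y)) ^ Y) <-> (V <-> (Z -> Y))) = False ^ False = False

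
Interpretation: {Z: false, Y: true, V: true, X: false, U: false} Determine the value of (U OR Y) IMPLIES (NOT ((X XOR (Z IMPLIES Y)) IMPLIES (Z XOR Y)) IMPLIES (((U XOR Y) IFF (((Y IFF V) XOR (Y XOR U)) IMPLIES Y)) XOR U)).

U OR Y = false OR true = true
Z IMPLIES Y = false IMPLIES true = true
X XOR (Z IMPLIES Y) = false XOR true = true
Z XOR Y = false XOR true = true
(X XOR (Z IMPLIES Y)) IMPLIES (Z XOR Y) = true IMPLIES true = true
NOT ((X XOR (Z IMPLIES Y)) IMPLIES (Z XOR Y)) = NOT true = false
U XOR Y = false XOR true = true
Y IFF V = true IFF true = true
Y XOR U = true XOR false = true
(Y IFF V) XOR (Y XOR U) = true XOR true = false
((Y IFF V) XOR (Y XOR U)) IMPLIES Y = false IMPLIES true = true
(U XOR Y) IFF (((Y IFF V) XOR (Y XOR U)) IMPLIES Y) = true IFF true = true
((U XOR Y) IFF (((Y IFF V) XOR (Y XOR U)) IMPLIES Y)) XOR U = true XOR false = true
NOT ((X XOR (Z IMPLIES Y)) IMPLIES (Z XOR Y)) IMPLIES (((U XOR Y) IFF (((Y IFF V) XOR (Y XOR U)) IMPLIES Y)) XOR U) = false IMPLIES true = true
(U OR Y) IMPLIES (NOT ((X XOR (Z IMPLIES Y)) IMPLIES (Z XOR Y)) IMPLIES (((U XOR Y) IFF (((Y IFF V) XOR (Y XOR U)) IMPLIES Y)) XOR U)) = true IMPLIES true = true

true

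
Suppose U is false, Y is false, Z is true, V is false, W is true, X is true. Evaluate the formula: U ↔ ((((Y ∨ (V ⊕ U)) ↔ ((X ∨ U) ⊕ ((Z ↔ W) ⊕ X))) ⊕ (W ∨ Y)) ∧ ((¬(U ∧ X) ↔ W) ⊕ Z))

Substituting U=F, Y=F, Z=T, V=F, W=T, X=T:
V ⊕ U = F ⊕ F = F
Y ∨ (V ⊕ U) = F ∨ F = F
X ∨ U = T ∨ F = T
Z ↔ W = T ↔ T = T
(Z ↔ W) ⊕ X = T ⊕ T = F
(X ∨ U) ⊕ ((Z ↔ W) ⊕ X) = T ⊕ F = T
(Y ∨ (V ⊕ U)) ↔ ((X ∨ U) ⊕ ((Z ↔ W) ⊕ X)) = F ↔ T = F
W ∨ Y = T ∨ F = T
((Y ∨ (V ⊕ U)) ↔ ((X ∨ U) ⊕ ((Z ↔ W) ⊕ X))) ⊕ (W ∨ Y) = F ⊕ T = T
U ∧ X = F ∧ T = F
¬(U ∧ X) = ¬F = T
¬(U ∧ X) ↔ W = T ↔ T = T
(¬(U ∧ X) ↔ W) ⊕ Z = T ⊕ T = F
(((Y ∨ (V ⊕ U)) ↔ ((X ∨ U) ⊕ ((Z ↔ W) ⊕ X))) ⊕ (W ∨ Y)) ∧ ((¬(U ∧ X) ↔ W) ⊕ Z) = T ∧ F = F
U ↔ ((((Y ∨ (V ⊕ U)) ↔ ((X ∨ U) ⊕ ((Z ↔ W) ⊕ X))) ⊕ (W ∨ Y)) ∧ ((¬(U ∧ X) ↔ W) ⊕ Z)) = F ↔ F = T

T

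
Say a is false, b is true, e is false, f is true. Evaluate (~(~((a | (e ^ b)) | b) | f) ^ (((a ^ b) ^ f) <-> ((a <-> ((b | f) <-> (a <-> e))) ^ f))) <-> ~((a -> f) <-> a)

e ^ b = False ^ True = True
a | (e ^ b) = False | True = True
(a | (e ^ b)) | b = True | True = True
~((a | (e ^ b)) | b) = ~True = False
~((a | (e ^ b)) | b) | f = False | True = True
~(~((a | (e ^ b)) | b) | f) = ~True = False
a ^ b = False ^ True = True
(a ^ b) ^ f = True ^ True = False
b | f = True | True = True
a <-> e = False <-> False = True
(b | f) <-> (a <-> e) = True <-> True = True
a <-> ((b | f) <-> (a <-> e)) = False <-> True = False
(a <-> ((b | f) <-> (a <-> e))) ^ f = False ^ True = True
((a ^ b) ^ f) <-> ((a <-> ((b | f) <-> (a <-> e))) ^ f) = False <-> True = False
~(~((a | (e ^ b)) | b) | f) ^ (((a ^ b) ^ f) <-> ((a <-> ((b | f) <-> (a <-> e))) ^ f)) = False ^ False = False
a -> f = False -> True = True
(a -> f) <-> a = True <-> False = False
~((a -> f) <-> a) = ~False = True
(~(~((a | (e ^ b)) | b) | f) ^ (((a ^ b) ^ f) <-> ((a <-> ((b | f) <-> (a <-> e))) ^ f))) <-> ~((a -> f) <-> a) = False <-> True = False

False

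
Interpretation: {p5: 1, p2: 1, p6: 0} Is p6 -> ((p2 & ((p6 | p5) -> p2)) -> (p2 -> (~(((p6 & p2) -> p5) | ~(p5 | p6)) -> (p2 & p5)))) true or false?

1

p6 | p5 = 0 | 1 = 1
(p6 | p5) -> p2 = 1 -> 1 = 1
p2 & ((p6 | p5) -> p2) = 1 & 1 = 1
p6 & p2 = 0 & 1 = 0
(p6 & p2) -> p5 = 0 -> 1 = 1
p5 | p6 = 1 | 0 = 1
~(p5 | p6) = ~1 = 0
((p6 & p2) -> p5) | ~(p5 | p6) = 1 | 0 = 1
~(((p6 & p2) -> p5) | ~(p5 | p6)) = ~1 = 0
p2 & p5 = 1 & 1 = 1
~(((p6 & p2) -> p5) | ~(p5 | p6)) -> (p2 & p5) = 0 -> 1 = 1
p2 -> (~(((p6 & p2) -> p5) | ~(p5 | p6)) -> (p2 & p5)) = 1 -> 1 = 1
(p2 & ((p6 | p5) -> p2)) -> (p2 -> (~(((p6 & p2) -> p5) | ~(p5 | p6)) -> (p2 & p5))) = 1 -> 1 = 1
p6 -> ((p2 & ((p6 | p5) -> p2)) -> (p2 -> (~(((p6 & p2) -> p5) | ~(p5 | p6)) -> (p2 & p5)))) = 0 -> 1 = 1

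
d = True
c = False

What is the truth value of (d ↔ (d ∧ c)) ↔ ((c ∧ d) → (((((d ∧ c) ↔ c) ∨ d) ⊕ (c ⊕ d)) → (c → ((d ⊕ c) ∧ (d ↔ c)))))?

False

Substituting d=True, c=False:
d ∧ c = True ∧ False = False
d ↔ (d ∧ c) = True ↔ False = False
c ∧ d = False ∧ True = False
d ∧ c = True ∧ False = False
(d ∧ c) ↔ c = False ↔ False = True
((d ∧ c) ↔ c) ∨ d = True ∨ True = True
c ⊕ d = False ⊕ True = True
(((d ∧ c) ↔ c) ∨ d) ⊕ (c ⊕ d) = True ⊕ True = False
d ⊕ c = True ⊕ False = True
d ↔ c = True ↔ False = False
(d ⊕ c) ∧ (d ↔ c) = True ∧ False = False
c → ((d ⊕ c) ∧ (d ↔ c)) = False → False = True
((((d ∧ c) ↔ c) ∨ d) ⊕ (c ⊕ d)) → (c → ((d ⊕ c) ∧ (d ↔ c))) = False → True = True
(c ∧ d) → (((((d ∧ c) ↔ c) ∨ d) ⊕ (c ⊕ d)) → (c → ((d ⊕ c) ∧ (d ↔ c)))) = False → True = True
(d ↔ (d ∧ c)) ↔ ((c ∧ d) → (((((d ∧ c) ↔ c) ∨ d) ⊕ (c ⊕ d)) → (c → ((d ⊕ c) ∧ (d ↔ c))))) = False ↔ True = False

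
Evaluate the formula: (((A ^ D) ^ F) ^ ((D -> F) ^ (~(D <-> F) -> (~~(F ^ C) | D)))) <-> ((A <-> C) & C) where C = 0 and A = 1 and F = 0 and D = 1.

Substituting C=0, A=1, F=0, D=1:
A ^ D = 1 ^ 1 = 0
(A ^ D) ^ F = 0 ^ 0 = 0
D -> F = 1 -> 0 = 0
D <-> F = 1 <-> 0 = 0
~(D <-> F) = ~0 = 1
F ^ C = 0 ^ 0 = 0
~(F ^ C) = ~0 = 1
~~(F ^ C) = ~1 = 0
~~(F ^ C) | D = 0 | 1 = 1
~(D <-> F) -> (~~(F ^ C) | D) = 1 -> 1 = 1
(D -> F) ^ (~(D <-> F) -> (~~(F ^ C) | D)) = 0 ^ 1 = 1
((A ^ D) ^ F) ^ ((D -> F) ^ (~(D <-> F) -> (~~(F ^ C) | D))) = 0 ^ 1 = 1
A <-> C = 1 <-> 0 = 0
(A <-> C) & C = 0 & 0 = 0
(((A ^ D) ^ F) ^ ((D -> F) ^ (~(D <-> F) -> (~~(F ^ C) | D)))) <-> ((A <-> C) & C) = 1 <-> 0 = 0

0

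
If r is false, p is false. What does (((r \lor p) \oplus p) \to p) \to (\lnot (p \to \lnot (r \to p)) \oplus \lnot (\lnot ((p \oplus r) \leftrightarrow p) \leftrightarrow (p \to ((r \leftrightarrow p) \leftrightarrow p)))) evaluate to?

\text{True}

r \lor p = \text{False} \lor \text{False} = \text{False}
(r \lor p) \oplus p = \text{False} \oplus \text{False} = \text{False}
((r \lor p) \oplus p) \to p = \text{False} \to \text{False} = \text{True}
r \to p = \text{False} \to \text{False} = \text{True}
\lnot (r \to p) = \lnot \text{True} = \text{False}
p \to \lnot (r \to p) = \text{False} \to \text{False} = \text{True}
\lnot (p \to \lnot (r \to p)) = \lnot \text{True} = \text{False}
p \oplus r = \text{False} \oplus \text{False} = \text{False}
(p \oplus r) \leftrightarrow p = \text{False} \leftrightarrow \text{False} = \text{True}
\lnot ((p \oplus r) \leftrightarrow p) = \lnot \text{True} = \text{False}
r \leftrightarrow p = \text{False} \leftrightarrow \text{False} = \text{True}
(r \leftrightarrow p) \leftrightarrow p = \text{True} \leftrightarrow \text{False} = \text{False}
p \to ((r \leftrightarrow p) \leftrightarrow p) = \text{False} \to \text{False} = \text{True}
\lnot ((p \oplus r) \leftrightarrow p) \leftrightarrow (p \to ((r \leftrightarrow p) \leftrightarrow p)) = \text{False} \leftrightarrow \text{True} = \text{False}
\lnot (\lnot ((p \oplus r) \leftrightarrow p) \leftrightarrow (p \to ((r \leftrightarrow p) \leftrightarrow p))) = \lnot \text{False} = \text{True}
\lnot (p \to \lnot (r \to p)) \oplus \lnot (\lnot ((p \oplus r) \leftrightarrow p) \leftrightarrow (p \to ((r \leftrightarrow p) \leftrightarrow p))) = \text{False} \oplus \text{True} = \text{True}
(((r \lor p) \oplus p) \to p) \to (\lnot (p \to \lnot (r \to p)) \oplus \lnot (\lnot ((p \oplus r) \leftrightarrow p) \leftrightarrow (p \to ((r \leftrightarrow p) \leftrightarrow p)))) = \text{True} \to \text{True} = \text{True}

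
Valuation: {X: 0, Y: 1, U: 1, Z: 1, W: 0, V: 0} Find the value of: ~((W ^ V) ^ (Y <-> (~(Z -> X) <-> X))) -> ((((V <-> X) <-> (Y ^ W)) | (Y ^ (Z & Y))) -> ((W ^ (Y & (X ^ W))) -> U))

Substituting X=0, Y=1, U=1, Z=1, W=0, V=0:
W ^ V = 0 ^ 0 = 0
Z -> X = 1 -> 0 = 0
~(Z -> X) = ~0 = 1
~(Z -> X) <-> X = 1 <-> 0 = 0
Y <-> (~(Z -> X) <-> X) = 1 <-> 0 = 0
(W ^ V) ^ (Y <-> (~(Z -> X) <-> X)) = 0 ^ 0 = 0
~((W ^ V) ^ (Y <-> (~(Z -> X) <-> X))) = ~0 = 1
V <-> X = 0 <-> 0 = 1
Y ^ W = 1 ^ 0 = 1
(V <-> X) <-> (Y ^ W) = 1 <-> 1 = 1
Z & Y = 1 & 1 = 1
Y ^ (Z & Y) = 1 ^ 1 = 0
((V <-> X) <-> (Y ^ W)) | (Y ^ (Z & Y)) = 1 | 0 = 1
X ^ W = 0 ^ 0 = 0
Y & (X ^ W) = 1 & 0 = 0
W ^ (Y & (X ^ W)) = 0 ^ 0 = 0
(W ^ (Y & (X ^ W))) -> U = 0 -> 1 = 1
(((V <-> X) <-> (Y ^ W)) | (Y ^ (Z & Y))) -> ((W ^ (Y & (X ^ W))) -> U) = 1 -> 1 = 1
~((W ^ V) ^ (Y <-> (~(Z -> X) <-> X))) -> ((((V <-> X) <-> (Y ^ W)) | (Y ^ (Z & Y))) -> ((W ^ (Y & (X ^ W))) -> U)) = 1 -> 1 = 1

1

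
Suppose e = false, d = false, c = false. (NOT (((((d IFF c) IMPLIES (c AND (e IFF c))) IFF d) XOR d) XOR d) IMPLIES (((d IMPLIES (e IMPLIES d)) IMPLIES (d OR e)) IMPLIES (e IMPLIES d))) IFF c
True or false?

d IFF c = false IFF false = true
e IFF c = false IFF false = true
c AND (e IFF c) = false AND true = false
(d IFF c) IMPLIES (c AND (e IFF c)) = true IMPLIES false = false
((d IFF c) IMPLIES (c AND (e IFF c))) IFF d = false IFF false = true
(((d IFF c) IMPLIES (c AND (e IFF c))) IFF d) XOR d = true XOR false = true
((((d IFF c) IMPLIES (c AND (e IFF c))) IFF d) XOR d) XOR d = true XOR false = true
NOT (((((d IFF c) IMPLIES (c AND (e IFF c))) IFF d) XOR d) XOR d) = NOT true = false
e IMPLIES d = false IMPLIES false = true
d IMPLIES (e IMPLIES d) = false IMPLIES true = true
d OR e = false OR false = false
(d IMPLIES (e IMPLIES d)) IMPLIES (d OR e) = true IMPLIES false = false
e IMPLIES d = false IMPLIES false = true
((d IMPLIES (e IMPLIES d)) IMPLIES (d OR e)) IMPLIES (e IMPLIES d) = false IMPLIES true = true
NOT (((((d IFF c) IMPLIES (c AND (e IFF c))) IFF d) XOR d) XOR d) IMPLIES (((d IMPLIES (e IMPLIES d)) IMPLIES (d OR e)) IMPLIES (e IMPLIES d)) = false IMPLIES true = true
(NOT (((((d IFF c) IMPLIES (c AND (e IFF c))) IFF d) XOR d) XOR d) IMPLIES (((d IMPLIES (e IMPLIES d)) IMPLIES (d OR e)) IMPLIES (e IMPLIES d))) IFF c = true IFF false = false

false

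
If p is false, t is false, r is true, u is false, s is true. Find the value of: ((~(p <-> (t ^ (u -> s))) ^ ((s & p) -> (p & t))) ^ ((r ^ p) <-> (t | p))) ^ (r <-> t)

Substituting p=0, t=0, r=1, u=0, s=1:
u -> s = 0 -> 1 = 1
t ^ (u -> s) = 0 ^ 1 = 1
p <-> (t ^ (u -> s)) = 0 <-> 1 = 0
~(p <-> (t ^ (u -> s))) = ~0 = 1
s & p = 1 & 0 = 0
p & t = 0 & 0 = 0
(s & p) -> (p & t) = 0 -> 0 = 1
~(p <-> (t ^ (u -> s))) ^ ((s & p) -> (p & t)) = 1 ^ 1 = 0
r ^ p = 1 ^ 0 = 1
t | p = 0 | 0 = 0
(r ^ p) <-> (t | p) = 1 <-> 0 = 0
(~(p <-> (t ^ (u -> s))) ^ ((s & p) -> (p & t))) ^ ((r ^ p) <-> (t | p)) = 0 ^ 0 = 0
r <-> t = 1 <-> 0 = 0
((~(p <-> (t ^ (u -> s))) ^ ((s & p) -> (p & t))) ^ ((r ^ p) <-> (t | p))) ^ (r <-> t) = 0 ^ 0 = 0

0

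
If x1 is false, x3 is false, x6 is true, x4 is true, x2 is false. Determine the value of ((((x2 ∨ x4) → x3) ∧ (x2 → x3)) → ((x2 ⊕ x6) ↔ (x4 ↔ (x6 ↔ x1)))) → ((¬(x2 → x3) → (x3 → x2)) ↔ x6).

True

x2 ∨ x4 = False ∨ True = True
(x2 ∨ x4) → x3 = True → False = False
x2 → x3 = False → False = True
((x2 ∨ x4) → x3) ∧ (x2 → x3) = False ∧ True = False
x2 ⊕ x6 = False ⊕ True = True
x6 ↔ x1 = True ↔ False = False
x4 ↔ (x6 ↔ x1) = True ↔ False = False
(x2 ⊕ x6) ↔ (x4 ↔ (x6 ↔ x1)) = True ↔ False = False
(((x2 ∨ x4) → x3) ∧ (x2 → x3)) → ((x2 ⊕ x6) ↔ (x4 ↔ (x6 ↔ x1))) = False → False = True
x2 → x3 = False → False = True
¬(x2 → x3) = ¬True = False
x3 → x2 = False → False = True
¬(x2 → x3) → (x3 → x2) = False → True = True
(¬(x2 → x3) → (x3 → x2)) ↔ x6 = True ↔ True = True
((((x2 ∨ x4) → x3) ∧ (x2 → x3)) → ((x2 ⊕ x6) ↔ (x4 ↔ (x6 ↔ x1)))) → ((¬(x2 → x3) → (x3 → x2)) ↔ x6) = True → True = True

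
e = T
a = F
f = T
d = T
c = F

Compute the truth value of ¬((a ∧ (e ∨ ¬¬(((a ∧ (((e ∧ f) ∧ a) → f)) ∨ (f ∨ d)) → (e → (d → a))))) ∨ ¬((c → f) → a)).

e ∧ f = T ∧ T = T
(e ∧ f) ∧ a = T ∧ F = F
((e ∧ f) ∧ a) → f = F → T = T
a ∧ (((e ∧ f) ∧ a) → f) = F ∧ T = F
f ∨ d = T ∨ T = T
(a ∧ (((e ∧ f) ∧ a) → f)) ∨ (f ∨ d) = F ∨ T = T
d → a = T → F = F
e → (d → a) = T → F = F
((a ∧ (((e ∧ f) ∧ a) → f)) ∨ (f ∨ d)) → (e → (d → a)) = T → F = F
¬(((a ∧ (((e ∧ f) ∧ a) → f)) ∨ (f ∨ d)) → (e → (d → a))) = ¬F = T
¬¬(((a ∧ (((e ∧ f) ∧ a) → f)) ∨ (f ∨ d)) → (e → (d → a))) = ¬T = F
e ∨ ¬¬(((a ∧ (((e ∧ f) ∧ a) → f)) ∨ (f ∨ d)) → (e → (d → a))) = T ∨ F = T
a ∧ (e ∨ ¬¬(((a ∧ (((e ∧ f) ∧ a) → f)) ∨ (f ∨ d)) → (e → (d → a)))) = F ∧ T = F
c → f = F → T = T
(c → f) → a = T → F = F
¬((c → f) → a) = ¬F = T
(a ∧ (e ∨ ¬¬(((a ∧ (((e ∧ f) ∧ a) → f)) ∨ (f ∨ d)) → (e → (d → a))))) ∨ ¬((c → f) → a) = F ∨ T = T
¬((a ∧ (e ∨ ¬¬(((a ∧ (((e ∧ f) ∧ a) → f)) ∨ (f ∨ d)) → (e → (d → a))))) ∨ ¬((c → f) → a)) = ¬T = F

F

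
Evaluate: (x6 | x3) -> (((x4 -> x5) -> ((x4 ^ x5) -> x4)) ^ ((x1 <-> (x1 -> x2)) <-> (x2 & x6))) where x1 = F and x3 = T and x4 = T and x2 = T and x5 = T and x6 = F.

x6 | x3 = F | T = T
x4 -> x5 = T -> T = T
x4 ^ x5 = T ^ T = F
(x4 ^ x5) -> x4 = F -> T = T
(x4 -> x5) -> ((x4 ^ x5) -> x4) = T -> T = T
x1 -> x2 = F -> T = T
x1 <-> (x1 -> x2) = F <-> T = F
x2 & x6 = T & F = F
(x1 <-> (x1 -> x2)) <-> (x2 & x6) = F <-> F = T
((x4 -> x5) -> ((x4 ^ x5) -> x4)) ^ ((x1 <-> (x1 -> x2)) <-> (x2 & x6)) = T ^ T = F
(x6 | x3) -> (((x4 -> x5) -> ((x4 ^ x5) -> x4)) ^ ((x1 <-> (x1 -> x2)) <-> (x2 & x6))) = T -> F = F

F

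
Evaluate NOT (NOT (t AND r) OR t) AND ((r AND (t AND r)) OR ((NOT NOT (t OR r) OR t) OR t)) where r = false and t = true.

t AND r = true AND false = false
NOT (t AND r) = NOT false = true
NOT (t AND r) OR t = true OR true = true
NOT (NOT (t AND r) OR t) = NOT true = false
t AND r = true AND false = false
r AND (t AND r) = false AND false = false
t OR r = true OR false = true
NOT (t OR r) = NOT true = false
NOT NOT (t OR r) = NOT false = true
NOT NOT (t OR r) OR t = true OR true = true
(NOT NOT (t OR r) OR t) OR t = true OR true = true
(r AND (t AND r)) OR ((NOT NOT (t OR r) OR t) OR t) = false OR true = true
NOT (NOT (t AND r) OR t) AND ((r AND (t AND r)) OR ((NOT NOT (t OR r) OR t) OR t)) = false AND true = false

false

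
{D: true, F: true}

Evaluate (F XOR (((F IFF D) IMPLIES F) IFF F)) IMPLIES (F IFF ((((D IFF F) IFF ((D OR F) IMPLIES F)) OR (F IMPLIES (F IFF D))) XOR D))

true

Substituting D=true, F=true:
F IFF D = true IFF true = true
(F IFF D) IMPLIES F = true IMPLIES true = true
((F IFF D) IMPLIES F) IFF F = true IFF true = true
F XOR (((F IFF D) IMPLIES F) IFF F) = true XOR true = false
D IFF F = true IFF true = true
D OR F = true OR true = true
(D OR F) IMPLIES F = true IMPLIES true = true
(D IFF F) IFF ((D OR F) IMPLIES F) = true IFF true = true
F IFF D = true IFF true = true
F IMPLIES (F IFF D) = true IMPLIES true = true
((D IFF F) IFF ((D OR F) IMPLIES F)) OR (F IMPLIES (F IFF D)) = true OR true = true
(((D IFF F) IFF ((D OR F) IMPLIES F)) OR (F IMPLIES (F IFF D))) XOR D = true XOR true = false
F IFF ((((D IFF F) IFF ((D OR F) IMPLIES F)) OR (F IMPLIES (F IFF D))) XOR D) = true IFF false = false
(F XOR (((F IFF D) IMPLIES F) IFF F)) IMPLIES (F IFF ((((D IFF F) IFF ((D OR F) IMPLIES F)) OR (F IMPLIES (F IFF D))) XOR D)) = false IMPLIES false = true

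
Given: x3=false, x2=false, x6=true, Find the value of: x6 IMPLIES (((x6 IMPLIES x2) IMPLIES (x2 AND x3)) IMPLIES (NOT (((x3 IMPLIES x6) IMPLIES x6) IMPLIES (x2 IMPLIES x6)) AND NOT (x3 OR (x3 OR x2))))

x6 IMPLIES x2 = true IMPLIES false = false
x2 AND x3 = false AND false = false
(x6 IMPLIES x2) IMPLIES (x2 AND x3) = false IMPLIES false = true
x3 IMPLIES x6 = false IMPLIES true = true
(x3 IMPLIES x6) IMPLIES x6 = true IMPLIES true = true
x2 IMPLIES x6 = false IMPLIES true = true
((x3 IMPLIES x6) IMPLIES x6) IMPLIES (x2 IMPLIES x6) = true IMPLIES true = true
NOT (((x3 IMPLIES x6) IMPLIES x6) IMPLIES (x2 IMPLIES x6)) = NOT true = false
x3 OR x2 = false OR false = false
x3 OR (x3 OR x2) = false OR false = false
NOT (x3 OR (x3 OR x2)) = NOT false = true
NOT (((x3 IMPLIES x6) IMPLIES x6) IMPLIES (x2 IMPLIES x6)) AND NOT (x3 OR (x3 OR x2)) = false AND true = false
((x6 IMPLIES x2) IMPLIES (x2 AND x3)) IMPLIES (NOT (((x3 IMPLIES x6) IMPLIES x6) IMPLIES (x2 IMPLIES x6)) AND NOT (x3 OR (x3 OR x2))) = true IMPLIES false = false
x6 IMPLIES (((x6 IMPLIES x2) IMPLIES (x2 AND x3)) IMPLIES (NOT (((x3 IMPLIES x6) IMPLIES x6) IMPLIES (x2 IMPLIES x6)) AND NOT (x3 OR (x3 OR x2)))) = true IMPLIES false = false

false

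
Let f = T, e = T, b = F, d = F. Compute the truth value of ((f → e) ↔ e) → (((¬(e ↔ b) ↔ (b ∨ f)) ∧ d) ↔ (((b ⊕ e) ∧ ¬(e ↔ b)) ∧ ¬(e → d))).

f → e = T → T = T
(f → e) ↔ e = T ↔ T = T
e ↔ b = T ↔ F = F
¬(e ↔ b) = ¬F = T
b ∨ f = F ∨ T = T
¬(e ↔ b) ↔ (b ∨ f) = T ↔ T = T
(¬(e ↔ b) ↔ (b ∨ f)) ∧ d = T ∧ F = F
b ⊕ e = F ⊕ T = T
e ↔ b = T ↔ F = F
¬(e ↔ b) = ¬F = T
(b ⊕ e) ∧ ¬(e ↔ b) = T ∧ T = T
e → d = T → F = F
¬(e → d) = ¬F = T
((b ⊕ e) ∧ ¬(e ↔ b)) ∧ ¬(e → d) = T ∧ T = T
((¬(e ↔ b) ↔ (b ∨ f)) ∧ d) ↔ (((b ⊕ e) ∧ ¬(e ↔ b)) ∧ ¬(e → d)) = F ↔ T = F
((f → e) ↔ e) → (((¬(e ↔ b) ↔ (b ∨ f)) ∧ d) ↔ (((b ⊕ e) ∧ ¬(e ↔ b)) ∧ ¬(e → d))) = T → F = F

F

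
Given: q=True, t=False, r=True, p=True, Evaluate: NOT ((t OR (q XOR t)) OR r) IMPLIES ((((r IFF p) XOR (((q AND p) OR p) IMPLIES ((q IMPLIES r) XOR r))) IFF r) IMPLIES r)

q XOR t = True XOR False = True
t OR (q XOR t) = False OR True = True
(t OR (q XOR t)) OR r = True OR True = True
NOT ((t OR (q XOR t)) OR r) = NOT True = False
r IFF p = True IFF True = True
q AND p = True AND True = True
(q AND p) OR p = True OR True = True
q IMPLIES r = True IMPLIES True = True
(q IMPLIES r) XOR r = True XOR True = False
((q AND p) OR p) IMPLIES ((q IMPLIES r) XOR r) = True IMPLIES False = False
(r IFF p) XOR (((q AND p) OR p) IMPLIES ((q IMPLIES r) XOR r)) = True XOR False = True
((r IFF p) XOR (((q AND p) OR p) IMPLIES ((q IMPLIES r) XOR r))) IFF r = True IFF True = True
(((r IFF p) XOR (((q AND p) OR p) IMPLIES ((q IMPLIES r) XOR r))) IFF r) IMPLIES r = True IMPLIES True = True
NOT ((t OR (q XOR t)) OR r) IMPLIES ((((r IFF p) XOR (((q AND p) OR p) IMPLIES ((q IMPLIES r) XOR r))) IFF r) IMPLIES r) = False IMPLIES True = True

True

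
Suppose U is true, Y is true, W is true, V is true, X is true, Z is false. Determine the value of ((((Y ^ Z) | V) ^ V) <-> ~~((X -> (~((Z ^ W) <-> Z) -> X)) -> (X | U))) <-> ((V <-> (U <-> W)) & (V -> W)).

Y ^ Z = True ^ False = True
(Y ^ Z) | V = True | True = True
((Y ^ Z) | V) ^ V = True ^ True = False
Z ^ W = False ^ True = True
(Z ^ W) <-> Z = True <-> False = False
~((Z ^ W) <-> Z) = ~False = True
~((Z ^ W) <-> Z) -> X = True -> True = True
X -> (~((Z ^ W) <-> Z) -> X) = True -> True = True
X | U = True | True = True
(X -> (~((Z ^ W) <-> Z) -> X)) -> (X | U) = True -> True = True
~((X -> (~((Z ^ W) <-> Z) -> X)) -> (X | U)) = ~True = False
~~((X -> (~((Z ^ W) <-> Z) -> X)) -> (X | U)) = ~False = True
(((Y ^ Z) | V) ^ V) <-> ~~((X -> (~((Z ^ W) <-> Z) -> X)) -> (X | U)) = False <-> True = False
U <-> W = True <-> True = True
V <-> (U <-> W) = True <-> True = True
V -> W = True -> True = True
(V <-> (U <-> W)) & (V -> W) = True & True = True
((((Y ^ Z) | V) ^ V) <-> ~~((X -> (~((Z ^ W) <-> Z) -> X)) -> (X | U))) <-> ((V <-> (U <-> W)) & (V -> W)) = False <-> True = False

False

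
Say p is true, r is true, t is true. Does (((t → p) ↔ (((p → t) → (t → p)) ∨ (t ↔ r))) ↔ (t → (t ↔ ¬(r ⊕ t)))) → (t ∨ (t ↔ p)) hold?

True

Substituting p=True, r=True, t=True:
t → p = True → True = True
p → t = True → True = True
t → p = True → True = True
(p → t) → (t → p) = True → True = True
t ↔ r = True ↔ True = True
((p → t) → (t → p)) ∨ (t ↔ r) = True ∨ True = True
(t → p) ↔ (((p → t) → (t → p)) ∨ (t ↔ r)) = True ↔ True = True
r ⊕ t = True ⊕ True = False
¬(r ⊕ t) = ¬False = True
t ↔ ¬(r ⊕ t) = True ↔ True = True
t → (t ↔ ¬(r ⊕ t)) = True → True = True
((t → p) ↔ (((p → t) → (t → p)) ∨ (t ↔ r))) ↔ (t → (t ↔ ¬(r ⊕ t))) = True ↔ True = True
t ↔ p = True ↔ True = True
t ∨ (t ↔ p) = True ∨ True = True
(((t → p) ↔ (((p → t) → (t → p)) ∨ (t ↔ r))) ↔ (t → (t ↔ ¬(r ⊕ t)))) → (t ∨ (t ↔ p)) = True → True = True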